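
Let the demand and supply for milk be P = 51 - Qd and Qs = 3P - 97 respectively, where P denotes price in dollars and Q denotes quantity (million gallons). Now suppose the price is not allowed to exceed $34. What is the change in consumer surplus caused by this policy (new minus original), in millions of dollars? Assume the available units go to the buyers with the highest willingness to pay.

-25.5

Rearranging demand gives Qd = 51 - P. In a free market, 51 - P = 3P - 97 gives the equilibrium P* = 37, Q* = 14.
Since 34 < 37, the ceiling is binding.
At P = 34: Qd = 51 - 34 = 17 and Qs = 3·34 - 97 = 5.
Consumer surplus without the control is ½ · (51 - 37) · 14 = 98.
With the ceiling, 5 units are sold at 34 (assume they go to the highest-value buyers). The demand price at Q = 5 is 46, so CS = ½ · [(51 - 34) + (46 - 34)] · 5 = 72.5.
Change in consumer surplus = 72.5 - 98 = -25.5.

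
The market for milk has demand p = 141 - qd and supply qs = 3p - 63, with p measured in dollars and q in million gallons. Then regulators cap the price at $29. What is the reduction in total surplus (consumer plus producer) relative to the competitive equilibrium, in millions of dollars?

2904

Rearranging demand gives qd = 141 - p. Equilibrium: 141 - p = 3p - 63, so 204 = 4p and p* = 51, q* = 90.
Since 29 < 51, the ceiling is binding.
At p = 29: qd = 141 - 29 = 112 and qs = 3·29 - 63 = 24.
Quantity traded falls to 24. At q = 24 the demand price is 141 - 24 = 117 and the supply price is (63 + 24)/3 = 29.
Deadweight loss = ½ · (117 - 29) · (90 - 24) = ½ · 88 · 66 = 2904.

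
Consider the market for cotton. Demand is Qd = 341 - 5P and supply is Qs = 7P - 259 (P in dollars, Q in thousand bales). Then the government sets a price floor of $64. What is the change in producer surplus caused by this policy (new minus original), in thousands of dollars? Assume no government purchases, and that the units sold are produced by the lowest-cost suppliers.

Equilibrium: 341 - 5P = 7P - 259, so 600 = 12P and P* = 50, Q* = 91.
Because the floor (64) lies above the market-clearing price, it is binding.
At P = 64: Qd = 341 - 5·64 = 21 and Qs = 7·64 - 259 = 189.
Producer surplus without the control is ½ · (50 - 37) · 91 = 591.5.
With the floor, 21 units are sold at 64. The supply price at Q = 21 is 40, so PS = ½ · [(64 - 37) + (64 - 40)] · 21 = 535.5.
Change in producer surplus = 535.5 - 591.5 = -56.

-56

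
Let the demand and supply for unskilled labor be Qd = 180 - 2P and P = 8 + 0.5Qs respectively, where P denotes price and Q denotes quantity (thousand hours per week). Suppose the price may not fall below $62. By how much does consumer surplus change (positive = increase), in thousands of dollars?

Rearranging supply gives Qs = 2P - 16. Setting quantity demanded equal to quantity supplied, 180 - 2P = 2P - 16, gives P* = 49 and Q* = 82.
Because the floor (62) lies above the market-clearing price, it is binding.
At P = 62: Qd = 180 - 2·62 = 56 and Qs = 2·62 - 16 = 108.
Consumer surplus without the control is ½ · (90 - 49) · 82 = 1681.
With the floor, consumers buy 56 units at 62, so CS = ½ · (90 - 62) · 56 = 784.
Change in consumer surplus = 784 - 1681 = -897.

-897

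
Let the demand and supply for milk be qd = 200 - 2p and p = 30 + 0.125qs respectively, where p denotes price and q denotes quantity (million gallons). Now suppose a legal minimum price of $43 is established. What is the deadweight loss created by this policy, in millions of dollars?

Rearranging supply gives qs = 8p - 240. Equilibrium: 200 - 2p = 8p - 240, so 440 = 10p and p* = 44, q* = 112.
The floor of 43 is below the equilibrium price 44, so it is not binding; the market clears at p* = 44, q* = 112.
Since the control does not bind, no trades are prevented and deadweight loss is zero.

0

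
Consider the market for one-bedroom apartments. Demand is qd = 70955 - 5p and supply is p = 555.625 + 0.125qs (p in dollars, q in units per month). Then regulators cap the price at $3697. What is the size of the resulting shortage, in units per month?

27339

Rearranging supply gives qs = 8p - 4445. Setting quantity demanded equal to quantity supplied, 70955 - 5p = 8p - 4445, gives p* = 5800 and q* = 41955.
Since 3697 < 5800, the ceiling is binding.
At p = 3697: qd = 70955 - 5·3697 = 52470 and qs = 8·3697 - 4445 = 25131.
Shortage = qd - qs = 52470 - 25131 = 27339.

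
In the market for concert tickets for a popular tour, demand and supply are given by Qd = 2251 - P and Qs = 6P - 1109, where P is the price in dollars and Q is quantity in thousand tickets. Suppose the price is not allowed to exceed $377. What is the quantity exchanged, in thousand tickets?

Without the control the market clears where 2251 - P = 6P - 1109, i.e. P* = 480 and Q* = 1771.
Since 377 < 480, the ceiling is binding.
At P = 377: Qd = 2251 - 377 = 1874 and Qs = 6·377 - 1109 = 1153.
The quantity actually transacted is the short side, supply: 1153.

1153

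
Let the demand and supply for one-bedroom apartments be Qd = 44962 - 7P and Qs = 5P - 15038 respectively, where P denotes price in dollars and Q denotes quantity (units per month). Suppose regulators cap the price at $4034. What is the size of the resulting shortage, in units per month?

11592

Setting quantity demanded equal to quantity supplied, 44962 - 7P = 5P - 15038, gives P* = 5000 and Q* = 9962.
Since 4034 < 5000, the ceiling is binding.
At P = 4034: Qd = 44962 - 7·4034 = 16724 and Qs = 5·4034 - 15038 = 5132.
Shortage = Qd - Qs = 16724 - 5132 = 11592.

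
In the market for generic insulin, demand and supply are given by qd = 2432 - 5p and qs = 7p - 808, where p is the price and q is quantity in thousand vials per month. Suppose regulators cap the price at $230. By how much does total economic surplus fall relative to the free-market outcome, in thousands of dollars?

13440

Equilibrium: 2432 - 5p = 7p - 808, so 3240 = 12p and p* = 270, q* = 1082.
The ceiling of 230 is below the equilibrium price 270, so it binds.
At p = 230: qd = 2432 - 5·230 = 1282 and qs = 7·230 - 808 = 802.
Quantity traded falls to 802. At q = 802 the demand price is (2432 - 802)/5 = 326 and the supply price is (808 + 802)/7 = 230.
Deadweight loss = ½ · (326 - 230) · (1082 - 802) = ½ · 96 · 280 = 13440.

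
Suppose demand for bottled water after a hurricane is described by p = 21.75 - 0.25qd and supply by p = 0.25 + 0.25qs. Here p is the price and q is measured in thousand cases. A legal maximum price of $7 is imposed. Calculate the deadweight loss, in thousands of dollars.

Rearranging demand gives qd = 87 - 4p; rearranging supply gives qs = 4p - 1. Setting quantity demanded equal to quantity supplied, 87 - 4p = 4p - 1, gives p* = 11 and q* = 43.
Because the ceiling (7) lies below the market-clearing price, it is binding.
At p = 7: qd = 87 - 4·7 = 59 and qs = 4·7 - 1 = 27.
Quantity traded falls to 27. At q = 27 the demand price is (87 - 27)/4 = 15 and the supply price is (1 + 27)/4 = 7.
Deadweight loss = ½ · (15 - 7) · (43 - 27) = ½ · 8 · 16 = 64.

64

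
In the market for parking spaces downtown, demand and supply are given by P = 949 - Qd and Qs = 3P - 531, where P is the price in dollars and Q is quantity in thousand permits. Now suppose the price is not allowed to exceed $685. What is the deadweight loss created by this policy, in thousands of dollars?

0

Rearranging demand gives Qd = 949 - P. In a free market, 949 - P = 3P - 531 gives the equilibrium P* = 370, Q* = 579.
Since 685 is above P* = 370, the ceiling does not bind and the free-market outcome prevails.
Since the control does not bind, no trades are prevented and deadweight loss is zero.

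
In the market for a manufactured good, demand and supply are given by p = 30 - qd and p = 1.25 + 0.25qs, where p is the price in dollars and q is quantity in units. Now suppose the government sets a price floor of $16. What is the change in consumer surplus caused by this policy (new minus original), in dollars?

-166.5

Rearranging demand gives qd = 30 - p; rearranging supply gives qs = 4p - 5. In a free market, 30 - p = 4p - 5 gives the equilibrium p* = 7, q* = 23.
The floor of 16 is above the equilibrium price 7, so it binds.
At p = 16: qd = 30 - 16 = 14 and qs = 4·16 - 5 = 59.
Consumer surplus without the control is ½ · (30 - 7) · 23 = 264.5.
With the floor, consumers buy 14 units at 16, so CS = ½ · (30 - 16) · 14 = 98.
Change in consumer surplus = 98 - 264.5 = -166.5.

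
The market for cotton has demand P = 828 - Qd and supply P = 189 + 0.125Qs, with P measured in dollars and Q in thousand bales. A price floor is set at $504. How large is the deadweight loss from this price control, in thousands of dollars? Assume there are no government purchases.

Rearranging demand gives Qd = 828 - P; rearranging supply gives Qs = 8P - 1512. Equilibrium: 828 - P = 8P - 1512, so 2340 = 9P and P* = 260, Q* = 568.
Because the floor (504) lies above the market-clearing price, it is binding.
At P = 504: Qd = 828 - 504 = 324 and Qs = 8·504 - 1512 = 2520.
Quantity traded falls to 324. At Q = 324 the demand price is 828 - 324 = 504 and the supply price is (1512 + 324)/8 = 229.5.
Deadweight loss = ½ · (504 - 229.5) · (568 - 324) = ½ · 274.5 · 244 = 33489.

33489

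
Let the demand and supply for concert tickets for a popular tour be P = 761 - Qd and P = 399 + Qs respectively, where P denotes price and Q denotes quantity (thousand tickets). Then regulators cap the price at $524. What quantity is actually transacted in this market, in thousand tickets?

Rearranging demand gives Qd = 761 - P; rearranging supply gives Qs = P - 399. In a free market, 761 - P = P - 399 gives the equilibrium P* = 580, Q* = 181.
Because the ceiling (524) lies below the market-clearing price, it is binding.
At P = 524: Qd = 761 - 524 = 237 and Qs = 524 - 399 = 125.
The quantity actually transacted is the short side, supply: 125.

125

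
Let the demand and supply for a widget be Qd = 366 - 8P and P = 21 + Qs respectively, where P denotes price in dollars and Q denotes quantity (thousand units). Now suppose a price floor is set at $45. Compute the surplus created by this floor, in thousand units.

18

Rearranging supply gives Qs = P - 21. Equilibrium: 366 - 8P = P - 21, so 387 = 9P and P* = 43, Q* = 22.
The floor of 45 is above the equilibrium price 43, so it binds.
At P = 45: Qd = 366 - 8·45 = 6 and Qs = 45 - 21 = 24.
Surplus = Qs - Qd = 24 - 6 = 18.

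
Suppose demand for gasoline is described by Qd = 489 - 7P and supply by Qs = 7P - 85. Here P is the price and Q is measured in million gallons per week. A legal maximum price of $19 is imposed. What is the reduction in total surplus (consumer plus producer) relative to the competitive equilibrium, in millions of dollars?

3388

Equilibrium: 489 - 7P = 7P - 85, so 574 = 14P and P* = 41, Q* = 202.
Since 19 < 41, the ceiling is binding.
At P = 19: Qd = 489 - 7·19 = 356 and Qs = 7·19 - 85 = 48.
Quantity traded falls to 48. At Q = 48 the demand price is (489 - 48)/7 = 63 and the supply price is (85 + 48)/7 = 19.
Deadweight loss = ½ · (63 - 19) · (202 - 48) = ½ · 44 · 154 = 3388.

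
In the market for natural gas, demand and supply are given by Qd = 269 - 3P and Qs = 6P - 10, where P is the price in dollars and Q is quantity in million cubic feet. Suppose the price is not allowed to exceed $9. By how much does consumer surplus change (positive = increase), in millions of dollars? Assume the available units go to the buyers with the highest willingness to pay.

-1936

Setting quantity demanded equal to quantity supplied, 269 - 3P = 6P - 10, gives P* = 31 and Q* = 176.
Since 9 < 31, the ceiling is binding.
At P = 9: Qd = 269 - 3·9 = 242 and Qs = 6·9 - 10 = 44.
Consumer surplus without the control is ½ · (269/3 - 31) · 176 = 15488/3.
With the ceiling, 44 units are sold at 9 (assume they go to the highest-value buyers). The demand price at Q = 44 is 75, so CS = ½ · [(269/3 - 9) + (75 - 9)] · 44 = 9680/3.
Change in consumer surplus = 9680/3 - 15488/3 = -1936.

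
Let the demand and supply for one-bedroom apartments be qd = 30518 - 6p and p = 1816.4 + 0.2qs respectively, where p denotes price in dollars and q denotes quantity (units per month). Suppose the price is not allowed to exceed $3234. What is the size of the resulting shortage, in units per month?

4026

Rearranging supply gives qs = 5p - 9082. In a free market, 30518 - 6p = 5p - 9082 gives the equilibrium p* = 3600, q* = 8918.
Because the ceiling (3234) lies below the market-clearing price, it is binding.
At p = 3234: qd = 30518 - 6·3234 = 11114 and qs = 5·3234 - 9082 = 7088.
Shortage = qd - qs = 11114 - 7088 = 4026.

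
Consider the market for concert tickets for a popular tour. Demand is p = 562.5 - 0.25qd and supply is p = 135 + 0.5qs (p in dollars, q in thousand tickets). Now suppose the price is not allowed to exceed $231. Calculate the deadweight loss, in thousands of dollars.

Rearranging demand gives qd = 2250 - 4p; rearranging supply gives qs = 2p - 270. Setting quantity demanded equal to quantity supplied, 2250 - 4p = 2p - 270, gives p* = 420 and q* = 570.
Since 231 < 420, the ceiling is binding.
At p = 231: qd = 2250 - 4·231 = 1326 and qs = 2·231 - 270 = 192.
Quantity traded falls to 192. At q = 192 the demand price is (2250 - 192)/4 = 514.5 and the supply price is (270 + 192)/2 = 231.
Deadweight loss = ½ · (514.5 - 231) · (570 - 192) = ½ · 283.5 · 378 = 53581.5.

53581.5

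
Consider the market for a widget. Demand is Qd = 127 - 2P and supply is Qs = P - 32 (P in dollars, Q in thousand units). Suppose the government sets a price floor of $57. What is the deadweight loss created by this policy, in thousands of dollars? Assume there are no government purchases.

Equilibrium: 127 - 2P = P - 32, so 159 = 3P and P* = 53, Q* = 21.
Because the floor (57) lies above the market-clearing price, it is binding.
At P = 57: Qd = 127 - 2·57 = 13 and Qs = 57 - 32 = 25.
Quantity traded falls to 13. At Q = 13 the demand price is (127 - 13)/2 = 57 and the supply price is 32 + 13 = 45.
Deadweight loss = ½ · (57 - 45) · (21 - 13) = ½ · 12 · 8 = 48.

48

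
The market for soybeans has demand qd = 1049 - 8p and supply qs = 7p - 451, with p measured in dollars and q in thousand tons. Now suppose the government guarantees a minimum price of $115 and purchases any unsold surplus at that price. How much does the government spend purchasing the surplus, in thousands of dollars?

25875

Equilibrium: 1049 - 8p = 7p - 451, so 1500 = 15p and p* = 100, q* = 249.
The floor of 115 is above the equilibrium price 100, so it binds.
At p = 115: qd = 1049 - 8·115 = 129 and qs = 7·115 - 451 = 354.
Surplus = qs - qd = 225.
Government expenditure = surplus × support price = 225 × 115 = 25875.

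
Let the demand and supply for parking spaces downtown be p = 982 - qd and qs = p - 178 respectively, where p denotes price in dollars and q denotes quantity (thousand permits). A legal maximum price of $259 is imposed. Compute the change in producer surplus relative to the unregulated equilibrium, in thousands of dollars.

-77521.5

Rearranging demand gives qd = 982 - p. In a free market, 982 - p = p - 178 gives the equilibrium p* = 580, q* = 402.
The ceiling of 259 is below the equilibrium price 580, so it binds.
At p = 259: qd = 982 - 259 = 723 and qs = 259 - 178 = 81.
Producer surplus without the control is ½ · (580 - 178) · 402 = 80802.
With the ceiling, producers sell 81 units at 259, so PS = ½ · (259 - 178) · 81 = 3280.5.
Change in producer surplus = 3280.5 - 80802 = -77521.5.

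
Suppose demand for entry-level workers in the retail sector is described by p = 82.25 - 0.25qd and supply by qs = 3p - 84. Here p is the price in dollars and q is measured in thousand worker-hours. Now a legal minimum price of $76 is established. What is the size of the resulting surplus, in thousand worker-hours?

119

Rearranging demand gives qd = 329 - 4p. In a free market, 329 - 4p = 3p - 84 gives the equilibrium p* = 59, q* = 93.
The floor of 76 is above the equilibrium price 59, so it binds.
At p = 76: qd = 329 - 4·76 = 25 and qs = 3·76 - 84 = 144.
Surplus = qs - qd = 144 - 25 = 119.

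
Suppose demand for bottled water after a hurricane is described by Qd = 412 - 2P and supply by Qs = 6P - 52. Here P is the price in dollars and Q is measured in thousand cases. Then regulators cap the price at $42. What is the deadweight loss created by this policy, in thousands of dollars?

3072

Setting quantity demanded equal to quantity supplied, 412 - 2P = 6P - 52, gives P* = 58 and Q* = 296.
The ceiling of 42 is below the equilibrium price 58, so it binds.
At P = 42: Qd = 412 - 2·42 = 328 and Qs = 6·42 - 52 = 200.
Quantity traded falls to 200. At Q = 200 the demand price is (412 - 200)/2 = 106 and the supply price is (52 + 200)/6 = 42.
Deadweight loss = ½ · (106 - 42) · (296 - 200) = ½ · 64 · 96 = 3072.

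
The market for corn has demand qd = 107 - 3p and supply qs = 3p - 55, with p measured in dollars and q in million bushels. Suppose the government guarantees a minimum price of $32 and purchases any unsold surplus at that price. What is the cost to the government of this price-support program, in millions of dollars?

960

Without the control the market clears where 107 - 3p = 3p - 55, i.e. p* = 27 and q* = 26.
Because the floor (32) lies above the market-clearing price, it is binding.
At p = 32: qd = 107 - 3·32 = 11 and qs = 3·32 - 55 = 41.
Surplus = qs - qd = 30.
Government expenditure = surplus × support price = 30 × 32 = 960.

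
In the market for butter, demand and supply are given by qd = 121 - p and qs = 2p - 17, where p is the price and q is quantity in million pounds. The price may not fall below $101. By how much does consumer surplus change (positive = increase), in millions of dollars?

-2612.5

In a free market, 121 - p = 2p - 17 gives the equilibrium p* = 46, q* = 75.
Because the floor (101) lies above the market-clearing price, it is binding.
At p = 101: qd = 121 - 101 = 20 and qs = 2·101 - 17 = 185.
Consumer surplus without the control is ½ · (121 - 46) · 75 = 2812.5.
With the floor, consumers buy 20 units at 101, so CS = ½ · (121 - 101) · 20 = 200.
Change in consumer surplus = 200 - 2812.5 = -2612.5.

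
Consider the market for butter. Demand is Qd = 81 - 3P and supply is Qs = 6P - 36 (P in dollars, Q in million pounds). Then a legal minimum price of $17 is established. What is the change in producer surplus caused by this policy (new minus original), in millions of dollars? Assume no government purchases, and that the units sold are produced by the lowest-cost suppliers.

Equilibrium: 81 - 3P = 6P - 36, so 117 = 9P and P* = 13, Q* = 42.
The floor of 17 is above the equilibrium price 13, so it binds.
At P = 17: Qd = 81 - 3·17 = 30 and Qs = 6·17 - 36 = 66.
Producer surplus without the control is ½ · (13 - 6) · 42 = 147.
With the floor, 30 units are sold at 17. The supply price at Q = 30 is 11, so PS = ½ · [(17 - 6) + (17 - 11)] · 30 = 255.
Change in producer surplus = 255 - 147 = 108.

108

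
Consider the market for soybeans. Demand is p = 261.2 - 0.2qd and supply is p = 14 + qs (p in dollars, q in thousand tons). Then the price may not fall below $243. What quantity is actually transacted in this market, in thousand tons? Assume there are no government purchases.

Rearranging demand gives qd = 1306 - 5p; rearranging supply gives qs = p - 14. Equilibrium: 1306 - 5p = p - 14, so 1320 = 6p and p* = 220, q* = 206.
Because the floor (243) lies above the market-clearing price, it is binding.
At p = 243: qd = 1306 - 5·243 = 91 and qs = 243 - 14 = 229.
The quantity actually transacted is the short side, demand: 91.

91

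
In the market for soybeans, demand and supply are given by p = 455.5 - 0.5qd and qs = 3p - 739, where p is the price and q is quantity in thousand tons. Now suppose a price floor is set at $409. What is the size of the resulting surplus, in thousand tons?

Rearranging demand gives qd = 911 - 2p. Setting quantity demanded equal to quantity supplied, 911 - 2p = 3p - 739, gives p* = 330 and q* = 251.
Because the floor (409) lies above the market-clearing price, it is binding.
At p = 409: qd = 911 - 2·409 = 93 and qs = 3·409 - 739 = 488.
Surplus = qs - qd = 488 - 93 = 395.

395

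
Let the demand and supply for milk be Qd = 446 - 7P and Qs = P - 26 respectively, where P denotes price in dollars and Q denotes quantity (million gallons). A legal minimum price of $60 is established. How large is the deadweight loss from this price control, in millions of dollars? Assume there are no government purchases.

28

Equilibrium: 446 - 7P = P - 26, so 472 = 8P and P* = 59, Q* = 33.
The floor of 60 is above the equilibrium price 59, so it binds.
At P = 60: Qd = 446 - 7·60 = 26 and Qs = 60 - 26 = 34.
Quantity traded falls to 26. At Q = 26 the demand price is (446 - 26)/7 = 60 and the supply price is 26 + 26 = 52.
Deadweight loss = ½ · (60 - 52) · (33 - 26) = ½ · 8 · 7 = 28.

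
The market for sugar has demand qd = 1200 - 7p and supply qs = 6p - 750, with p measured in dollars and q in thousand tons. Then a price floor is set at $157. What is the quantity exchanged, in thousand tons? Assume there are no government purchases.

Equilibrium: 1200 - 7p = 6p - 750, so 1950 = 13p and p* = 150, q* = 150.
Because the floor (157) lies above the market-clearing price, it is binding.
At p = 157: qd = 1200 - 7·157 = 101 and qs = 6·157 - 750 = 192.
The quantity actually transacted is the short side, demand: 101.

101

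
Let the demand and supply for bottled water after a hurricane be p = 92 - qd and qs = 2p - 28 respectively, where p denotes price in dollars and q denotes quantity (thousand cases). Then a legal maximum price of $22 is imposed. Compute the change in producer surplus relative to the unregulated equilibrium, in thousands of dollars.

Rearranging demand gives qd = 92 - p. Setting quantity demanded equal to quantity supplied, 92 - p = 2p - 28, gives p* = 40 and q* = 52.
The ceiling of 22 is below the equilibrium price 40, so it binds.
At p = 22: qd = 92 - 22 = 70 and qs = 2·22 - 28 = 16.
Producer surplus without the control is ½ · (40 - 14) · 52 = 676.
With the ceiling, producers sell 16 units at 22, so PS = ½ · (22 - 14) · 16 = 64.
Change in producer surplus = 64 - 676 = -612.

-612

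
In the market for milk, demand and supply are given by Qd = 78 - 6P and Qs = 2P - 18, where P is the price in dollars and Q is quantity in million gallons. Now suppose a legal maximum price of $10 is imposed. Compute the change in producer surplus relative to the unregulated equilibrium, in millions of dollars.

-8

In a free market, 78 - 6P = 2P - 18 gives the equilibrium P* = 12, Q* = 6.
The ceiling of 10 is below the equilibrium price 12, so it binds.
At P = 10: Qd = 78 - 6·10 = 18 and Qs = 2·10 - 18 = 2.
Producer surplus without the control is ½ · (12 - 9) · 6 = 9.
With the ceiling, producers sell 2 units at 10, so PS = ½ · (10 - 9) · 2 = 1.
Change in producer surplus = 1 - 9 = -8.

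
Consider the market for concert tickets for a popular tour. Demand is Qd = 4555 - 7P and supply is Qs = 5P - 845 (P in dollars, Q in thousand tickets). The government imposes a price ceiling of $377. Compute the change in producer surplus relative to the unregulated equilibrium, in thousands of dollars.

Setting quantity demanded equal to quantity supplied, 4555 - 7P = 5P - 845, gives P* = 450 and Q* = 1405.
The ceiling of 377 is below the equilibrium price 450, so it binds.
At P = 377: Qd = 4555 - 7·377 = 1916 and Qs = 5·377 - 845 = 1040.
Producer surplus without the control is ½ · (450 - 169) · 1405 = 197402.5.
With the ceiling, producers sell 1040 units at 377, so PS = ½ · (377 - 169) · 1040 = 108160.
Change in producer surplus = 108160 - 197402.5 = -89242.5.

-89242.5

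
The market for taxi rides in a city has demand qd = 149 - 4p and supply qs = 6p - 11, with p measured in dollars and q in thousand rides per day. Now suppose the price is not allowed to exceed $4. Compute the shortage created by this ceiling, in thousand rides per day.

120

Equilibrium: 149 - 4p = 6p - 11, so 160 = 10p and p* = 16, q* = 85.
Because the ceiling (4) lies below the market-clearing price, it is binding.
At p = 4: qd = 149 - 4·4 = 133 and qs = 6·4 - 11 = 13.
Shortage = qd - qs = 133 - 13 = 120.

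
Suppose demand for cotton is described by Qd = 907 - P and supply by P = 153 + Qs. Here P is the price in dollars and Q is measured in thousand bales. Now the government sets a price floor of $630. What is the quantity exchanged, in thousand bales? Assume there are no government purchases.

277

Rearranging supply gives Qs = P - 153. In a free market, 907 - P = P - 153 gives the equilibrium P* = 530, Q* = 377.
The floor of 630 is above the equilibrium price 530, so it binds.
At P = 630: Qd = 907 - 630 = 277 and Qs = 630 - 153 = 477.
The quantity actually transacted is the short side, demand: 277.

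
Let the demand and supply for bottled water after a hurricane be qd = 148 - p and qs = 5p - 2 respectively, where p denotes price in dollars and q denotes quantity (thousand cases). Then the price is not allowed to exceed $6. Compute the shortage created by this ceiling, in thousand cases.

114

Setting quantity demanded equal to quantity supplied, 148 - p = 5p - 2, gives p* = 25 and q* = 123.
Since 6 < 25, the ceiling is binding.
At p = 6: qd = 148 - 6 = 142 and qs = 5·6 - 2 = 28.
Shortage = qd - qs = 142 - 28 = 114.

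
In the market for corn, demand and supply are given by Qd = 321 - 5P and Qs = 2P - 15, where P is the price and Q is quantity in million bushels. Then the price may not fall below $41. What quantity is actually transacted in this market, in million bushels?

81

Equilibrium: 321 - 5P = 2P - 15, so 336 = 7P and P* = 48, Q* = 81.
Since 41 is below P* = 48, the floor does not bind and the free-market outcome prevails.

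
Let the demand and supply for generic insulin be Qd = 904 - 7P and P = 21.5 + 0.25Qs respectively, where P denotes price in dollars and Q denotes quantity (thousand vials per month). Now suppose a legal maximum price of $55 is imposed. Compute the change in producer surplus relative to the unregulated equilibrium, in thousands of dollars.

-7140

Rearranging supply gives Qs = 4P - 86. In a free market, 904 - 7P = 4P - 86 gives the equilibrium P* = 90, Q* = 274.
Because the ceiling (55) lies below the market-clearing price, it is binding.
At P = 55: Qd = 904 - 7·55 = 519 and Qs = 4·55 - 86 = 134.
Producer surplus without the control is ½ · (90 - 21.5) · 274 = 9384.5.
With the ceiling, producers sell 134 units at 55, so PS = ½ · (55 - 21.5) · 134 = 2244.5.
Change in producer surplus = 2244.5 - 9384.5 = -7140.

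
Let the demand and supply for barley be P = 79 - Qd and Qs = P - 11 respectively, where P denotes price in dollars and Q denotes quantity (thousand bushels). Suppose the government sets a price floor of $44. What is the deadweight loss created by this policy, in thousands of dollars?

Rearranging demand gives Qd = 79 - P. Setting quantity demanded equal to quantity supplied, 79 - P = P - 11, gives P* = 45 and Q* = 34.
The floor of 44 is below the equilibrium price 45, so it is not binding; the market clears at P* = 45, Q* = 34.
Since the control does not bind, no trades are prevented and deadweight loss is zero.

0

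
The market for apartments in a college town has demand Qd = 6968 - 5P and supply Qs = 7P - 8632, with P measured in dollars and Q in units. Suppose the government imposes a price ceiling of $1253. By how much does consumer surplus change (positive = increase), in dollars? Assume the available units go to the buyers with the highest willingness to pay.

-4291.1

Setting quantity demanded equal to quantity supplied, 6968 - 5P = 7P - 8632, gives P* = 1300 and Q* = 468.
The ceiling of 1253 is below the equilibrium price 1300, so it binds.
At P = 1253: Qd = 6968 - 5·1253 = 703 and Qs = 7·1253 - 8632 = 139.
Consumer surplus without the control is ½ · (1393.6 - 1300) · 468 = 21902.4.
With the ceiling, 139 units are sold at 1253 (assume they go to the highest-value buyers). The demand price at Q = 139 is 1365.8, so CS = ½ · [(1393.6 - 1253) + (1365.8 - 1253)] · 139 = 17611.3.
Change in consumer surplus = 17611.3 - 21902.4 = -4291.1.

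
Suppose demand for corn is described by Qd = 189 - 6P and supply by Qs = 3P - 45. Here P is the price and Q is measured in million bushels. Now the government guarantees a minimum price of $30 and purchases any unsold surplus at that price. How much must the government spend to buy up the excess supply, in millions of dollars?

1080

Without the control the market clears where 189 - 6P = 3P - 45, i.e. P* = 26 and Q* = 33.
Since 30 > 26, the floor is binding.
At P = 30: Qd = 189 - 6·30 = 9 and Qs = 3·30 - 45 = 45.
Surplus = Qs - Qd = 36.
Government expenditure = surplus × support price = 36 × 30 = 1080.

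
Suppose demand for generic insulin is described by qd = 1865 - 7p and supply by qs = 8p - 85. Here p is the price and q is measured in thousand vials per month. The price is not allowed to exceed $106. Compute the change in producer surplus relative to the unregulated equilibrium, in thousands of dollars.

Equilibrium: 1865 - 7p = 8p - 85, so 1950 = 15p and p* = 130, q* = 955.
The ceiling of 106 is below the equilibrium price 130, so it binds.
At p = 106: qd = 1865 - 7·106 = 1123 and qs = 8·106 - 85 = 763.
Producer surplus without the control is ½ · (130 - 10.625) · 955 = 57001.5625.
With the ceiling, producers sell 763 units at 106, so PS = ½ · (106 - 10.625) · 763 = 36385.5625.
Change in producer surplus = 36385.5625 - 57001.5625 = -20616.

-20616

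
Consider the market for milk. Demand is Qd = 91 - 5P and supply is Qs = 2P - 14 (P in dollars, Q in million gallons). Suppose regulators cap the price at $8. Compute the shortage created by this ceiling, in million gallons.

Without the control the market clears where 91 - 5P = 2P - 14, i.e. P* = 15 and Q* = 16.
Since 8 < 15, the ceiling is binding.
At P = 8: Qd = 91 - 5·8 = 51 and Qs = 2·8 - 14 = 2.
Shortage = Qd - Qs = 51 - 2 = 49.

49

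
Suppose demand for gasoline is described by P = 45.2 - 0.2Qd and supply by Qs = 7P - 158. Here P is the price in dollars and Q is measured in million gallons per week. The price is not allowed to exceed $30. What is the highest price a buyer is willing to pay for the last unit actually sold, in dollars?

34.8

Rearranging demand gives Qd = 226 - 5P. Setting quantity demanded equal to quantity supplied, 226 - 5P = 7P - 158, gives P* = 32 and Q* = 66.
Because the ceiling (30) lies below the market-clearing price, it is binding.
At P = 30: Qd = 226 - 5·30 = 76 and Qs = 7·30 - 158 = 52.
Only 52 units reach the market. On the demand curve, the marginal buyer's willingness to pay at Q = 52 is (226 - 52)/5 = 34.8.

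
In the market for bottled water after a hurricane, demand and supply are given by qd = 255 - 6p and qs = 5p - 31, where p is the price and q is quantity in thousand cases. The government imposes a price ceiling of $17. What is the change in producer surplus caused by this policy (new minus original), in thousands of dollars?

-688.5

Setting quantity demanded equal to quantity supplied, 255 - 6p = 5p - 31, gives p* = 26 and q* = 99.
Because the ceiling (17) lies below the market-clearing price, it is binding.
At p = 17: qd = 255 - 6·17 = 153 and qs = 5·17 - 31 = 54.
Producer surplus without the control is ½ · (26 - 6.2) · 99 = 980.1.
With the ceiling, producers sell 54 units at 17, so PS = ½ · (17 - 6.2) · 54 = 291.6.
Change in producer surplus = 291.6 - 980.1 = -688.5.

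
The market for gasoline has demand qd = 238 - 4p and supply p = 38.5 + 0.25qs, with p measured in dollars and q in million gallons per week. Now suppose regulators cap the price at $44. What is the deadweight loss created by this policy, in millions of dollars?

100

Rearranging supply gives qs = 4p - 154. Setting quantity demanded equal to quantity supplied, 238 - 4p = 4p - 154, gives p* = 49 and q* = 42.
The ceiling of 44 is below the equilibrium price 49, so it binds.
At p = 44: qd = 238 - 4·44 = 62 and qs = 4·44 - 154 = 22.
Quantity traded falls to 22. At q = 22 the demand price is (238 - 22)/4 = 54 and the supply price is (154 + 22)/4 = 44.
Deadweight loss = ½ · (54 - 44) · (42 - 22) = ½ · 10 · 20 = 100.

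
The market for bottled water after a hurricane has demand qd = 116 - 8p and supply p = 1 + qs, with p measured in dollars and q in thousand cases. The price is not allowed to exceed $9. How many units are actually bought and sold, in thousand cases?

8

Rearranging supply gives qs = p - 1. In a free market, 116 - 8p = p - 1 gives the equilibrium p* = 13, q* = 12.
Since 9 < 13, the ceiling is binding.
At p = 9: qd = 116 - 8·9 = 44 and qs = 9 - 1 = 8.
The quantity actually transacted is the short side, supply: 8.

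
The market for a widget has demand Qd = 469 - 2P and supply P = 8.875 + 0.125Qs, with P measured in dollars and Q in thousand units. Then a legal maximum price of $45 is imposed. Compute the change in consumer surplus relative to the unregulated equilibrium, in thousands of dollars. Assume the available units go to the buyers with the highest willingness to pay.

Rearranging supply gives Qs = 8P - 71. Without the control the market clears where 469 - 2P = 8P - 71, i.e. P* = 54 and Q* = 361.
Because the ceiling (45) lies below the market-clearing price, it is binding.
At P = 45: Qd = 469 - 2·45 = 379 and Qs = 8·45 - 71 = 289.
Consumer surplus without the control is ½ · (234.5 - 54) · 361 = 32580.25.
With the ceiling, 289 units are sold at 45 (assume they go to the highest-value buyers). The demand price at Q = 289 is 90, so CS = ½ · [(234.5 - 45) + (90 - 45)] · 289 = 33885.25.
Change in consumer surplus = 33885.25 - 32580.25 = 1305.

1305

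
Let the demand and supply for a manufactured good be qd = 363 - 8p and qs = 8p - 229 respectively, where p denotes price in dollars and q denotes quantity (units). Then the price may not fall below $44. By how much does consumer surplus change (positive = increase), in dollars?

Equilibrium: 363 - 8p = 8p - 229, so 592 = 16p and p* = 37, q* = 67.
The floor of 44 is above the equilibrium price 37, so it binds.
At p = 44: qd = 363 - 8·44 = 11 and qs = 8·44 - 229 = 123.
Consumer surplus without the control is ½ · (45.375 - 37) · 67 = 280.5625.
With the floor, consumers buy 11 units at 44, so CS = ½ · (45.375 - 44) · 11 = 7.5625.
Change in consumer surplus = 7.5625 - 280.5625 = -273.

-273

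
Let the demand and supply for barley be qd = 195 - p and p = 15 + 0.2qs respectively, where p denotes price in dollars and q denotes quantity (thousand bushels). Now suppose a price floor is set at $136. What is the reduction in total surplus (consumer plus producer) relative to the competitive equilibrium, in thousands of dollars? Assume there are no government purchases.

Rearranging supply gives qs = 5p - 75. Without the control the market clears where 195 - p = 5p - 75, i.e. p* = 45 and q* = 150.
Since 136 > 45, the floor is binding.
At p = 136: qd = 195 - 136 = 59 and qs = 5·136 - 75 = 605.
Quantity traded falls to 59. At q = 59 the demand price is 195 - 59 = 136 and the supply price is (75 + 59)/5 = 26.8.
Deadweight loss = ½ · (136 - 26.8) · (150 - 59) = ½ · 109.2 · 91 = 4968.6.

4968.6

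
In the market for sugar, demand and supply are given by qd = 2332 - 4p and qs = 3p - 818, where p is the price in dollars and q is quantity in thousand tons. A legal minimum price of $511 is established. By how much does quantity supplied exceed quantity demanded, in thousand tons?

427

Equilibrium: 2332 - 4p = 3p - 818, so 3150 = 7p and p* = 450, q* = 532.
Since 511 > 450, the floor is binding.
At p = 511: qd = 2332 - 4·511 = 288 and qs = 3·511 - 818 = 715.
Surplus = qs - qd = 715 - 288 = 427.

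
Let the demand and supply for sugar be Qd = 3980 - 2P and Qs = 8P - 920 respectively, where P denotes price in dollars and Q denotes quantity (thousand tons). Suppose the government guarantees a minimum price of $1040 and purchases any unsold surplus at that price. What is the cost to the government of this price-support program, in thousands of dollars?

5720000

In a free market, 3980 - 2P = 8P - 920 gives the equilibrium P* = 490, Q* = 3000.
The floor of 1040 is above the equilibrium price 490, so it binds.
At P = 1040: Qd = 3980 - 2·1040 = 1900 and Qs = 8·1040 - 920 = 7400.
Surplus = Qs - Qd = 5500.
Government expenditure = surplus × support price = 5500 × 1040 = 5720000.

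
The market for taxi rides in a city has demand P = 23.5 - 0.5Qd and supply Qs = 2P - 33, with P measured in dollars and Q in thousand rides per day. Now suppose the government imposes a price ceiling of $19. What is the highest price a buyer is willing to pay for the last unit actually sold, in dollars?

21

Rearranging demand gives Qd = 47 - 2P. Setting quantity demanded equal to quantity supplied, 47 - 2P = 2P - 33, gives P* = 20 and Q* = 7.
The ceiling of 19 is below the equilibrium price 20, so it binds.
At P = 19: Qd = 47 - 2·19 = 9 and Qs = 2·19 - 33 = 5.
Only 5 units reach the market. On the demand curve, the marginal buyer's willingness to pay at Q = 5 is (47 - 5)/2 = 21.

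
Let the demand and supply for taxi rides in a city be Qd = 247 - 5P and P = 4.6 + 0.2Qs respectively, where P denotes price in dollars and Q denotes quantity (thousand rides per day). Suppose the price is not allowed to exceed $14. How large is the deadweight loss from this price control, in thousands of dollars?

Rearranging supply gives Qs = 5P - 23. Setting quantity demanded equal to quantity supplied, 247 - 5P = 5P - 23, gives P* = 27 and Q* = 112.
Since 14 < 27, the ceiling is binding.
At P = 14: Qd = 247 - 5·14 = 177 and Qs = 5·14 - 23 = 47.
Quantity traded falls to 47. At Q = 47 the demand price is (247 - 47)/5 = 40 and the supply price is (23 + 47)/5 = 14.
Deadweight loss = ½ · (40 - 14) · (112 - 47) = ½ · 26 · 65 = 845.

845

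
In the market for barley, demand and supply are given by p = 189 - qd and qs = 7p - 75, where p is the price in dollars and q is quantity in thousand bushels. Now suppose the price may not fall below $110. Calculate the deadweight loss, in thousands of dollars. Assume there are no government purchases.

3388

Rearranging demand gives qd = 189 - p. Setting quantity demanded equal to quantity supplied, 189 - p = 7p - 75, gives p* = 33 and q* = 156.
The floor of 110 is above the equilibrium price 33, so it binds.
At p = 110: qd = 189 - 110 = 79 and qs = 7·110 - 75 = 695.
Quantity traded falls to 79. At q = 79 the demand price is 189 - 79 = 110 and the supply price is (75 + 79)/7 = 22.
Deadweight loss = ½ · (110 - 22) · (156 - 79) = ½ · 88 · 77 = 3388.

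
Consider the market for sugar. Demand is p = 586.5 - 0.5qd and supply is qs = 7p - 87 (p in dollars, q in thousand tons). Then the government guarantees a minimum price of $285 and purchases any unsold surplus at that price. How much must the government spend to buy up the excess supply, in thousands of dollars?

Rearranging demand gives qd = 1173 - 2p. Without the control the market clears where 1173 - 2p = 7p - 87, i.e. p* = 140 and q* = 893.
Since 285 > 140, the floor is binding.
At p = 285: qd = 1173 - 2·285 = 603 and qs = 7·285 - 87 = 1908.
Surplus = qs - qd = 1305.
Government expenditure = surplus × support price = 1305 × 285 = 371925.

371925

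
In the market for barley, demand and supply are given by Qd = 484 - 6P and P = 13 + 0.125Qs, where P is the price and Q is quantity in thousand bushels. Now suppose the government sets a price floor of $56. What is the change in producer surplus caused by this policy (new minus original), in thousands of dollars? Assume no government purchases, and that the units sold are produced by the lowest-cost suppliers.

1631

Rearranging supply gives Qs = 8P - 104. In a free market, 484 - 6P = 8P - 104 gives the equilibrium P* = 42, Q* = 232.
Because the floor (56) lies above the market-clearing price, it is binding.
At P = 56: Qd = 484 - 6·56 = 148 and Qs = 8·56 - 104 = 344.
Producer surplus without the control is ½ · (42 - 13) · 232 = 3364.
With the floor, 148 units are sold at 56. The supply price at Q = 148 is 31.5, so PS = ½ · [(56 - 13) + (56 - 31.5)] · 148 = 4995.
Change in producer surplus = 4995 - 3364 = 1631.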